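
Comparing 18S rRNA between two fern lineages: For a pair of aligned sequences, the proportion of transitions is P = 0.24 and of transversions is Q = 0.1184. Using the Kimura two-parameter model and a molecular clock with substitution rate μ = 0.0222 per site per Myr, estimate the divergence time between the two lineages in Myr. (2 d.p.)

11.80

Under the Kimura two-parameter model, d = −½ ln(1 − 2P − Q) − ¼ ln(1 − 2Q).
1 − 2P − Q = 0.4016, giving −½ ln(0.4016) = 0.456149.
1 − 2Q = 0.7632, giving −¼ ln(0.7632) = 0.067559.
d = 0.456149 + 0.067559 = 0.523708.
Under a molecular clock d = 2μt, so t = d/(2μ) = 0.523708 / (2 × 0.0222) = 11.80 Myr.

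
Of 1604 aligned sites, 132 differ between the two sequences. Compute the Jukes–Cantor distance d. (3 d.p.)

0.087

p = 132/1604 ≈ 0.082294.
d = −(3/4) ln(1 − 4p/3) = −0.75 ln(1 − 0.109725) = −0.75 ln(0.890275)
  = −0.75 × (-0.116225) = 0.087169 substitutions/site.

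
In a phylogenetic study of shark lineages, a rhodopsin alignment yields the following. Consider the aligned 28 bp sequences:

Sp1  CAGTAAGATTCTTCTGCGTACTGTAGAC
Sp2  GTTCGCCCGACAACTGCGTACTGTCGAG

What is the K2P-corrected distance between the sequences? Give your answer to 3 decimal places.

Of 28 sites, 2 differences are transitions and 12 are transversions, so P = 2/28 ≈ 0.071429 and Q = 12/28 ≈ 0.428571.
Under the Kimura two-parameter model, d = −½ ln(1 − 2P − Q) − ¼ ln(1 − 2Q).
1 − 2P − Q = 0.428571, giving −½ ln(0.428571) = 0.423649.
1 − 2Q = 0.142858, giving −¼ ln(0.142858) = 0.486476.
d = 0.423649 + 0.486476 = 0.910125.

0.910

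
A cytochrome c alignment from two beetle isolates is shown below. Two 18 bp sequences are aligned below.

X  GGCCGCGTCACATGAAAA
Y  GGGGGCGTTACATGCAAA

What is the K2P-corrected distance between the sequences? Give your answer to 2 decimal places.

Of 18 sites, 1 differences are transitions and 3 are transversions, so P = 1/18 ≈ 0.055556 and Q = 3/18 ≈ 0.166667.
Under the Kimura two-parameter model, d = −½ ln(1 − 2P − Q) − ¼ ln(1 − 2Q).
1 − 2P − Q = 0.722221, giving −½ ln(0.722221) = 0.162712.
1 − 2Q = 0.666666, giving −¼ ln(0.666666) = 0.101367.
d = 0.162712 + 0.101367 = 0.264079.

0.26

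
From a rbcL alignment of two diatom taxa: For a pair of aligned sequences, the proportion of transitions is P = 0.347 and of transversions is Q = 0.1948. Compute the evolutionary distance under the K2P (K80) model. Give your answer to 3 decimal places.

Under the Kimura two-parameter model, d = −½ ln(1 − 2P − Q) − ¼ ln(1 − 2Q).
1 − 2P − Q = 0.1112, giving −½ ln(0.1112) = 1.098212.
1 − 2Q = 0.6104, giving −¼ ln(0.6104) = 0.123410.
d = 1.098212 + 0.123410 = 1.221622.

1.222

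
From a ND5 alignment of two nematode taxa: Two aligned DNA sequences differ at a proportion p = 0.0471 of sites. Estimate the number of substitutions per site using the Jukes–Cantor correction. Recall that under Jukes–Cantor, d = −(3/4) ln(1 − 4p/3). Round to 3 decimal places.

0.049

d = −(3/4) ln(1 − 4p/3) = −0.75 ln(1 − 0.0628) = −0.75 ln(0.9372)
  = −0.75 × (-0.064859) = 0.048644 substitutions/site.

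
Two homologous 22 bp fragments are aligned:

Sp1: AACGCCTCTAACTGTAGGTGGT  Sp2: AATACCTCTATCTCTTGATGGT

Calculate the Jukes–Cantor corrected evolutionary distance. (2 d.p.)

The sequences differ at 6 of 22 sites (3, 4, 11, 14, 16, 18), so p = 6/22 ≈ 0.272727.
d = −(3/4) ln(1 − 4p/3) = −0.75 ln(1 − 0.363636) = −0.75 ln(0.636364)
  = −0.75 × (-0.451985) = 0.338989 substitutions/site.

0.34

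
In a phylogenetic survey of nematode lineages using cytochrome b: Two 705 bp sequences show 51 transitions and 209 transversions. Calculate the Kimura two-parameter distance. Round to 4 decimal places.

P = 51/705 ≈ 0.07234 and Q = 209/705 ≈ 0.296454.
Under the Kimura two-parameter model, d = −½ ln(1 − 2P − Q) − ¼ ln(1 − 2Q).
1 − 2P − Q = 0.558866, giving −½ ln(0.558866) = 0.290923.
1 − 2Q = 0.407092, giving −¼ ln(0.407092) = 0.224679.
d = 0.290923 + 0.224679 = 0.515602.

0.5156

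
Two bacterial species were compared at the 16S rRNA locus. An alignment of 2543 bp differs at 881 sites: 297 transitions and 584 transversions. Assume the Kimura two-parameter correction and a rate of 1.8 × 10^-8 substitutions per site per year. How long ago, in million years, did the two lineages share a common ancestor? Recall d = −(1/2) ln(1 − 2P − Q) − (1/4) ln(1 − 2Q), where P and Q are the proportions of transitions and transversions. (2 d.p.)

P = 297/2543 ≈ 0.116791 and Q = 584/2543 ≈ 0.22965.
Under the Kimura two-parameter model, d = −½ ln(1 − 2P − Q) − ¼ ln(1 − 2Q).
1 − 2P − Q = 0.536768, giving −½ ln(0.536768) = 0.311095.
1 − 2Q = 0.5407, giving −¼ ln(0.5407) = 0.153723.
d = 0.311095 + 0.153723 = 0.464818.
Under a molecular clock d = 2μt, so t = d/(2μ) = 0.464818 / (2 × 1.8 × 10^-8) = 12.91 million years.

12.91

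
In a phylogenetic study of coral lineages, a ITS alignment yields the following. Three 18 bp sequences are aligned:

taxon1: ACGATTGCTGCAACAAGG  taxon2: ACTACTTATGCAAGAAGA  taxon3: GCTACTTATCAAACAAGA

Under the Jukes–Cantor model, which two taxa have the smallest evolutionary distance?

taxon1–taxon2: 6/18 differ, p = 0.333, d = 0.441.
taxon1–taxon3: 8/18 differ, p = 0.444, d = 0.673.
taxon2–taxon3: 4/18 differ, p = 0.222, d = 0.264.
The smallest distance is between taxon2 and taxon3.

taxon2 and taxon3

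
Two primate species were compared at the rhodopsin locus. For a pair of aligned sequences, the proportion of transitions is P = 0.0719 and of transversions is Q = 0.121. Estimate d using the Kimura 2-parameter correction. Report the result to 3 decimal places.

0.223

Under the Kimura two-parameter model, d = −½ ln(1 − 2P − Q) − ¼ ln(1 − 2Q).
1 − 2P − Q = 0.7352, giving −½ ln(0.7352) = 0.153806.
1 − 2Q = 0.758, giving −¼ ln(0.758) = 0.069268.
d = 0.153806 + 0.069268 = 0.223074.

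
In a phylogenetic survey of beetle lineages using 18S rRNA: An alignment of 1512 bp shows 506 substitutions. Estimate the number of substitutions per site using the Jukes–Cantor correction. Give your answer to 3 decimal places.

p = 506/1512 ≈ 0.334656.
d = −(3/4) ln(1 − 4p/3) = −0.75 ln(1 − 0.446208) = −0.75 ln(0.553792)
  = −0.75 × (-0.590966) = 0.443225 substitutions/site.

0.443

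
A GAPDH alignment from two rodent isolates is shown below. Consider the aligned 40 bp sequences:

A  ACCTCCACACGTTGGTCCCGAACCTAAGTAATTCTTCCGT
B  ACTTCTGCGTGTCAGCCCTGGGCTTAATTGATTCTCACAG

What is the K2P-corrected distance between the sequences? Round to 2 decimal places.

Of 40 sites, 15 differences are transitions and 3 are transversions, so P = 15/40 = 0.375 and Q = 3/40 = 0.075.
Under the Kimura two-parameter model, d = −½ ln(1 − 2P − Q) − ¼ ln(1 − 2Q).
1 − 2P − Q = 0.175, giving −½ ln(0.175) = 0.871485.
1 − 2Q = 0.85, giving −¼ ln(0.85) = 0.040630.
d = 0.871485 + 0.040630 = 0.912115.

0.91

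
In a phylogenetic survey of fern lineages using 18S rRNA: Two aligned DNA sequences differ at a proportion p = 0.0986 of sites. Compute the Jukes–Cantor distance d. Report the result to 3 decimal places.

d = −(3/4) ln(1 − 4p/3) = −0.75 ln(1 − 0.131467) = −0.75 ln(0.868533)
  = −0.75 × (-0.140950) = 0.105713 substitutions/site.

0.106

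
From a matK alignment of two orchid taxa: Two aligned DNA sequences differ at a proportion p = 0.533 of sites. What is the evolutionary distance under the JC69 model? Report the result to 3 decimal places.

0.930

d = −(3/4) ln(1 − 4p/3) = −0.75 ln(1 − 0.710667) = −0.75 ln(0.289333)
  = −0.75 × (-1.240177) = 0.930133 substitutions/site.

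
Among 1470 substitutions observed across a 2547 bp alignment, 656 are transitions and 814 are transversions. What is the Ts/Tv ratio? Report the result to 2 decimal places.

0.81

R = 656/814 = 0.805896… ≈ 0.81 (to 2 d.p.).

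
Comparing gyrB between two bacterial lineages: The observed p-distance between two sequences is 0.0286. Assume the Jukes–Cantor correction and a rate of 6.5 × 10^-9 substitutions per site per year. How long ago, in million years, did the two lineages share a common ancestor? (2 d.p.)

2.24

d = −(3/4) ln(1 − 4p/3) = −0.75 ln(1 − 0.038133) = −0.75 ln(0.961867)
  = −0.75 × (-0.038879) = 0.029159 substitutions/site.
Under a molecular clock d = 2μt, so t = d/(2μ) = 0.029159 / (2 × 6.5 × 10^-9) = 2.24 million years.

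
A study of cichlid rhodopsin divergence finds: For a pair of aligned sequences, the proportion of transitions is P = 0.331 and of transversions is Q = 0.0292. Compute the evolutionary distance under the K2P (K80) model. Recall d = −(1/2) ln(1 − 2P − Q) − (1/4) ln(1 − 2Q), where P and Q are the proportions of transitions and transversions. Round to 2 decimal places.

Under the Kimura two-parameter model, d = −½ ln(1 − 2P − Q) − ¼ ln(1 − 2Q).
1 − 2P − Q = 0.3088, giving −½ ln(0.3088) = 0.587531.
1 − 2Q = 0.9416, giving −¼ ln(0.9416) = 0.015044.
d = 0.587531 + 0.015044 = 0.602575.

0.60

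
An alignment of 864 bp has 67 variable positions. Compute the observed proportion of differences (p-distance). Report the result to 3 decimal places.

0.078

p = 67/864 = 0.077546… ≈ 0.078 (to 3 d.p.).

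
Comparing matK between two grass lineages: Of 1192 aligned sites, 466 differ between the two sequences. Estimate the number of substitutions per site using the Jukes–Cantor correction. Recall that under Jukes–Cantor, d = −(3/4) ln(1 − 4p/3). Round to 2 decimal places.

p = 466/1192 ≈ 0.39094.
d = −(3/4) ln(1 − 4p/3) = −0.75 ln(1 − 0.521253) = −0.75 ln(0.478747)
  = −0.75 × (-0.736583) = 0.552437 substitutions/site.

0.55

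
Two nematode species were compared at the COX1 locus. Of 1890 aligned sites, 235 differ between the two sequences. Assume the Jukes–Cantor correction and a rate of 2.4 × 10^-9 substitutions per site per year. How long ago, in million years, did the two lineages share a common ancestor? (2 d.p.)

28.32

p = 235/1890 ≈ 0.124339.
d = −(3/4) ln(1 − 4p/3) = −0.75 ln(1 − 0.165785) = −0.75 ln(0.834215)
  = −0.75 × (-0.181264) = 0.135948 substitutions/site.
Under a molecular clock d = 2μt, so t = d/(2μ) = 0.135948 / (2 × 2.4 × 10^-9) = 28.32 million years.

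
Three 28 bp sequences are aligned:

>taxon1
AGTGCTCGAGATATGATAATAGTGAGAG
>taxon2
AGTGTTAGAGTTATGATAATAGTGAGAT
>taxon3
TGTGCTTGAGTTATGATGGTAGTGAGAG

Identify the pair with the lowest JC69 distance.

taxon1–taxon2: 4/28 differ, p = 0.143, d = 0.158.
taxon1–taxon3: 5/28 differ, p = 0.179, d = 0.204.
taxon2–taxon3: 6/28 differ, p = 0.214, d = 0.252.
The smallest distance is between taxon1 and taxon2.

taxon1 and taxon2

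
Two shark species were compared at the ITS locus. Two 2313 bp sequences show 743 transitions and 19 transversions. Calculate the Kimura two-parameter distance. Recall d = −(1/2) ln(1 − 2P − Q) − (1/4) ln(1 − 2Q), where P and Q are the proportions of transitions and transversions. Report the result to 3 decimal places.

P = 743/2313 ≈ 0.321228 and Q = 19/2313 ≈ 0.008214.
Under the Kimura two-parameter model, d = −½ ln(1 − 2P − Q) − ¼ ln(1 − 2Q).
1 − 2P − Q = 0.34933, giving −½ ln(0.34933) = 0.525869.
1 − 2Q = 0.983572, giving −¼ ln(0.983572) = 0.004141.
d = 0.525869 + 0.004141 = 0.530010.

0.530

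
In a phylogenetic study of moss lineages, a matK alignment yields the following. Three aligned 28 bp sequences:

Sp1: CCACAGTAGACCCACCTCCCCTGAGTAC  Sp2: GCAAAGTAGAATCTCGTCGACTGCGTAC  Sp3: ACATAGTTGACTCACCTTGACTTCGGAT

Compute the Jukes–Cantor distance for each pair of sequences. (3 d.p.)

d(Sp1,Sp2) = 0.420, d(Sp1,Sp3) = 0.556, d(Sp2,Sp3) = 0.485

Sp1–Sp2: 9/28 sites differ → p ≈ 0.321429, d = −0.75 ln(1 − 0.428572) = 0.419713 ≈ 0.420.
Sp1–Sp3: 11/28 sites differ → p ≈ 0.392857, d = −0.75 ln(1 − 0.523809) = 0.556452 ≈ 0.556.
Sp2–Sp3: 10/28 sites differ → p ≈ 0.357143, d = −0.75 ln(1 − 0.476191) = 0.484971 ≈ 0.485.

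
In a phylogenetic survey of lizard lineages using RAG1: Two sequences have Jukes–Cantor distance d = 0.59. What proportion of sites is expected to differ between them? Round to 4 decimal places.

0.4085

p = (3/4)(1 − e^(−4d/3)) = 0.75 × (1 − e^(-0.786667)) = 0.75 × (1 − 0.455360) = 0.408480.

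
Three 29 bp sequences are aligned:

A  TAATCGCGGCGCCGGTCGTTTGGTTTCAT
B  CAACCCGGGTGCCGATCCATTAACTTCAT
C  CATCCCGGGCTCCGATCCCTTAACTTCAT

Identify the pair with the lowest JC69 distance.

B and C

A–B: 11/29 differ, p = 0.379, d = 0.529.
A–C: 12/29 differ, p = 0.414, d = 0.602.
B–C: 4/29 differ, p = 0.138, d = 0.152.
The smallest distance is between B and C.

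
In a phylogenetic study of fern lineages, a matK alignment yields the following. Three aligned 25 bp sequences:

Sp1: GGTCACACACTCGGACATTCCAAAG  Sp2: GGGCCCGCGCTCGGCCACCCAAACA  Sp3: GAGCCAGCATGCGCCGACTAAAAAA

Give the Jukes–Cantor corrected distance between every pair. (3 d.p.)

d(Sp1,Sp2) = 0.572, d(Sp1,Sp3) = 1.030, d(Sp2,Sp3) = 0.572

Sp1–Sp2: 10/25 sites differ → p = 0.4, d = −0.75 ln(1 − 0.533333) = 0.571605 ≈ 0.572.
Sp1–Sp3: 14/25 sites differ → p = 0.56, d = −0.75 ln(1 − 0.746667) = 1.029788 ≈ 1.030.
Sp2–Sp3: 10/25 sites differ → p = 0.4, d = −0.75 ln(1 − 0.533333) = 0.571605 ≈ 0.572.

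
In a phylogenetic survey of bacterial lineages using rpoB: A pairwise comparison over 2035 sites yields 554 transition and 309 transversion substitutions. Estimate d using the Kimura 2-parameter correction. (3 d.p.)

0.686

P = 554/2035 ≈ 0.272236 and Q = 309/2035 ≈ 0.151843.
Under the Kimura two-parameter model, d = −½ ln(1 − 2P − Q) − ¼ ln(1 − 2Q).
1 − 2P − Q = 0.303685, giving −½ ln(0.303685) = 0.595882.
1 − 2Q = 0.696314, giving −¼ ln(0.696314) = 0.090489.
d = 0.595882 + 0.090489 = 0.686371.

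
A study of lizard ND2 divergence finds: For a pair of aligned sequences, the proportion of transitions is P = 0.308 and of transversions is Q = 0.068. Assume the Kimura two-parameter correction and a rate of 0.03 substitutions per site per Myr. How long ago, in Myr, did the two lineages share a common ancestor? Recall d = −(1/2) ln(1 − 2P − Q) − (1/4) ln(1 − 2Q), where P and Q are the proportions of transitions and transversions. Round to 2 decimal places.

10.21

Under the Kimura two-parameter model, d = −½ ln(1 − 2P − Q) − ¼ ln(1 − 2Q).
1 − 2P − Q = 0.316, giving −½ ln(0.316) = 0.576007.
1 − 2Q = 0.864, giving −¼ ln(0.864) = 0.036546.
d = 0.576007 + 0.036546 = 0.612553.
Under a molecular clock d = 2μt, so t = d/(2μ) = 0.612553 / (2 × 0.03) = 10.21 Myr.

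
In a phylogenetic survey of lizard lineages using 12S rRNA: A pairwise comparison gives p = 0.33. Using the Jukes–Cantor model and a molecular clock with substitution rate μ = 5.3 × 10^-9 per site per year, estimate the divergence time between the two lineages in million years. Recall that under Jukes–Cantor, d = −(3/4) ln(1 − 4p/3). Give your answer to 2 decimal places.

d = −(3/4) ln(1 − 4p/3) = −0.75 ln(1 − 0.44) = −0.75 ln(0.56)
  = −0.75 × (-0.579818) = 0.434864 substitutions/site.
Under a molecular clock d = 2μt, so t = d/(2μ) = 0.434864 / (2 × 5.3 × 10^-9) = 41.02 million years.

41.02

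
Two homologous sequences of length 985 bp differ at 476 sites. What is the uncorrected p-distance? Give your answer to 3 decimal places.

p = 476/985 = 0.483248… ≈ 0.483 (to 3 d.p.).

0.483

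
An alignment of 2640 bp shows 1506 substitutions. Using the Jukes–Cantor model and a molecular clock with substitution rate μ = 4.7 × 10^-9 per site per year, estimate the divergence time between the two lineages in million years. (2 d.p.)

p = 1506/2640 ≈ 0.570455.
d = −(3/4) ln(1 − 4p/3) = −0.75 ln(1 − 0.760607) = −0.75 ln(0.239393)
  = −0.75 × (-1.429649) = 1.072237 substitutions/site.
Under a molecular clock d = 2μt, so t = d/(2μ) = 1.072237 / (2 × 4.7 × 10^-9) = 114.07 million years.

114.07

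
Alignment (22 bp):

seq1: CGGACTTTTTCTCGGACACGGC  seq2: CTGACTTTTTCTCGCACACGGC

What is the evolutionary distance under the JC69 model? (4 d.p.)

0.0969

The sequences differ at 2 of 22 sites (2, 15), so p = 2/22 ≈ 0.090909.
d = −(3/4) ln(1 − 4p/3) = −0.75 ln(1 − 0.121212) = −0.75 ln(0.878788)
  = −0.75 × (-0.129212) = 0.096909 substitutions/site.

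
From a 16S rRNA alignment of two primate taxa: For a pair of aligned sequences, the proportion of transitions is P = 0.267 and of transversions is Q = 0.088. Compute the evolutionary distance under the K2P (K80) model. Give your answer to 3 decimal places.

Under the Kimura two-parameter model, d = −½ ln(1 − 2P − Q) − ¼ ln(1 − 2Q).
1 − 2P − Q = 0.378, giving −½ ln(0.378) = 0.486431.
1 − 2Q = 0.824, giving −¼ ln(0.824) = 0.048396.
d = 0.486431 + 0.048396 = 0.534827.

0.535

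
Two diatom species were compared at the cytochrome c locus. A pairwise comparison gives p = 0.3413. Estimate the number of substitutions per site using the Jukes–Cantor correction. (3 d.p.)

d = −(3/4) ln(1 − 4p/3) = −0.75 ln(1 − 0.455067) = −0.75 ln(0.544933)
  = −0.75 × (-0.607092) = 0.455319 substitutions/site.

0.455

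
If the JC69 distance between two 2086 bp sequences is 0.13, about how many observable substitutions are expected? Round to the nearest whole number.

Invert JC69: p = (3/4)(1 − e^(−4d/3)) = 0.75 × (1 − e^(-0.173333)) = 0.75 × (1 − 0.840858) = 0.119357.
Expected differing sites = pL ≈ 0.119357 × 2086 = 248.978702 ≈ 249.

249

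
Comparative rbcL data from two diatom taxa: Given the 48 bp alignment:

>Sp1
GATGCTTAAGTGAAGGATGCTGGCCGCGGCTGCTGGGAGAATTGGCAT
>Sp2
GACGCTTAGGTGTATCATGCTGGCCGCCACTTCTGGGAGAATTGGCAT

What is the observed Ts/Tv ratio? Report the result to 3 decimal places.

Transitions are A↔G and C↔T; transversions are all other mismatches.
Transitions: 3. Transversions: 5.
R = 3/5 = 0.600.

0.600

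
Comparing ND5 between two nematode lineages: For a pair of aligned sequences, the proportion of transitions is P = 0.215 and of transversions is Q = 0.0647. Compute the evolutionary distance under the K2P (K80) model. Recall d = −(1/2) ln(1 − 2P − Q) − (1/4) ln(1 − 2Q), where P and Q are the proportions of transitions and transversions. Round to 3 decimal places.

Under the Kimura two-parameter model, d = −½ ln(1 − 2P − Q) − ¼ ln(1 − 2Q).
1 − 2P − Q = 0.5053, giving −½ ln(0.5053) = 0.341301.
1 − 2Q = 0.8706, giving −¼ ln(0.8706) = 0.034643.
d = 0.341301 + 0.034643 = 0.375944.

0.376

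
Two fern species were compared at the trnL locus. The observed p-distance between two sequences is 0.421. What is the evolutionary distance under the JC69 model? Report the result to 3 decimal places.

d = −(3/4) ln(1 − 4p/3) = −0.75 ln(1 − 0.561333) = −0.75 ln(0.438667)
  = −0.75 × (-0.824015) = 0.618011 substitutions/site.

0.618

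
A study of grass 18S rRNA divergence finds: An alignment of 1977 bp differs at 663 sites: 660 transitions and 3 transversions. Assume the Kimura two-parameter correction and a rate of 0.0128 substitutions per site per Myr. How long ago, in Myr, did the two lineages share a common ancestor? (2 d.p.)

P = 660/1977 ≈ 0.333839 and Q = 3/1977 ≈ 0.001517.
Under the Kimura two-parameter model, d = −½ ln(1 − 2P − Q) − ¼ ln(1 − 2Q).
1 − 2P − Q = 0.330805, giving −½ ln(0.330805) = 0.553113.
1 − 2Q = 0.996966, giving −¼ ln(0.996966) = 0.000760.
d = 0.553113 + 0.000760 = 0.553873.
Under a molecular clock d = 2μt, so t = d/(2μ) = 0.553873 / (2 × 0.0128) = 21.64 Myr.

21.64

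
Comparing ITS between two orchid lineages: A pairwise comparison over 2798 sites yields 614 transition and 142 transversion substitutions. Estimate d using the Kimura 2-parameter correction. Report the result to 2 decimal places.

P = 614/2798 ≈ 0.219442 and Q = 142/2798 ≈ 0.050751.
Under the Kimura two-parameter model, d = −½ ln(1 − 2P − Q) − ¼ ln(1 − 2Q).
1 − 2P − Q = 0.510365, giving −½ ln(0.510365) = 0.336315.
1 − 2Q = 0.898498, giving −¼ ln(0.898498) = 0.026758.
d = 0.336315 + 0.026758 = 0.363073.

0.36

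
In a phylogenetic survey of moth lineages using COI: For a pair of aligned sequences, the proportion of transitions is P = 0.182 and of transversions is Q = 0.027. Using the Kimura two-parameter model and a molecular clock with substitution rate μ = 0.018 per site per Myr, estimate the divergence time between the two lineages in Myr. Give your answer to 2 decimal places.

7.27

Under the Kimura two-parameter model, d = −½ ln(1 − 2P − Q) − ¼ ln(1 − 2Q).
1 − 2P − Q = 0.609, giving −½ ln(0.609) = 0.247969.
1 − 2Q = 0.946, giving −¼ ln(0.946) = 0.013878.
d = 0.247969 + 0.013878 = 0.261847.
Under a molecular clock d = 2μt, so t = d/(2μ) = 0.261847 / (2 × 0.018) = 7.27 Myr.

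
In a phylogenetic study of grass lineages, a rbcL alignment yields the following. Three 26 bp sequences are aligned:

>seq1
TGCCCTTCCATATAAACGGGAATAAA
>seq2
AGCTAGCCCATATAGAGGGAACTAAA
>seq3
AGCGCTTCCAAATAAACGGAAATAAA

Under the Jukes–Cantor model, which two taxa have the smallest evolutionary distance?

seq1–seq2: 9/26 differ, p = 0.346, d = 0.464.
seq1–seq3: 4/26 differ, p = 0.154, d = 0.172.
seq2–seq3: 8/26 differ, p = 0.308, d = 0.396.
The smallest distance is between seq1 and seq3.

seq1 and seq3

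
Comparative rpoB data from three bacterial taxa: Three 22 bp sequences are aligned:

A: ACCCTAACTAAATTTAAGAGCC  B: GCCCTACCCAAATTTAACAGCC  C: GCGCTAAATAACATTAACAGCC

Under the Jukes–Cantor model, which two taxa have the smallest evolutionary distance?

A–B: 4/22 differ, p = 0.182, d = 0.208.
A–C: 6/22 differ, p = 0.273, d = 0.339.
B–C: 6/22 differ, p = 0.273, d = 0.339.
The smallest distance is between A and B.

A and B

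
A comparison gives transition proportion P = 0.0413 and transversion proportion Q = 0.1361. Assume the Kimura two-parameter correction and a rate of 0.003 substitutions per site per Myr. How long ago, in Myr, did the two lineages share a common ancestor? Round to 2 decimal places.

Under the Kimura two-parameter model, d = −½ ln(1 − 2P − Q) − ¼ ln(1 − 2Q).
1 − 2P − Q = 0.7813, giving −½ ln(0.7813) = 0.123398.
1 − 2Q = 0.7278, giving −¼ ln(0.7278) = 0.079432.
d = 0.123398 + 0.079432 = 0.202830.
Under a molecular clock d = 2μt, so t = d/(2μ) = 0.202830 / (2 × 0.003) = 33.81 Myr.

33.81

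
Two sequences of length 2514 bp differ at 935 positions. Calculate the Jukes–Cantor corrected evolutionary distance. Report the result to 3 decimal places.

0.514

p = 935/2514 ≈ 0.371917.
d = −(3/4) ln(1 − 4p/3) = −0.75 ln(1 − 0.495889) = −0.75 ln(0.504111)
  = −0.75 × (-0.684959) = 0.513719 substitutions/site.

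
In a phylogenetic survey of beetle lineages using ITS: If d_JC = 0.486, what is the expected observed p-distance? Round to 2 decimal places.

p = (3/4)(1 − e^(−4d/3)) = 0.75 × (1 − e^(-0.648)) = 0.75 × (1 − 0.523091) = 0.357682.

0.36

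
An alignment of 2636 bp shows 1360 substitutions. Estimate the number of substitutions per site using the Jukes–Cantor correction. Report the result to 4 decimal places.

0.8734

p = 1360/2636 ≈ 0.515933.
d = −(3/4) ln(1 − 4p/3) = −0.75 ln(1 − 0.687911) = −0.75 ln(0.312089)
  = −0.75 × (-1.164467) = 0.873350 substitutions/site.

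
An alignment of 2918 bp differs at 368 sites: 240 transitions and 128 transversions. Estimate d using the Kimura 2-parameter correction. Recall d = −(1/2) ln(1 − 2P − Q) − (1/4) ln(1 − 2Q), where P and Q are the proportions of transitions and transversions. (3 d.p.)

P = 240/2918 ≈ 0.082248 and Q = 128/2918 ≈ 0.043866.
Under the Kimura two-parameter model, d = −½ ln(1 − 2P − Q) − ¼ ln(1 − 2Q).
1 − 2P − Q = 0.791638, giving −½ ln(0.791638) = 0.116826.
1 − 2Q = 0.912268, giving −¼ ln(0.912268) = 0.022955.
d = 0.116826 + 0.022955 = 0.139781.

0.140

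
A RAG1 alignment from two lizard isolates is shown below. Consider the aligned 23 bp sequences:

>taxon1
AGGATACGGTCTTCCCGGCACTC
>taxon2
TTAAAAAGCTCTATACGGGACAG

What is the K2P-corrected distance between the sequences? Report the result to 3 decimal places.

0.978

Of 23 sites, 2 differences are transitions and 10 are transversions, so P = 2/23 ≈ 0.086957 and Q = 10/23 ≈ 0.434783.
Under the Kimura two-parameter model, d = −½ ln(1 − 2P − Q) − ¼ ln(1 − 2Q).
1 − 2P − Q = 0.391303, giving −½ ln(0.391303) = 0.469137.
1 − 2Q = 0.130434, giving −¼ ln(0.130434) = 0.509222.
d = 0.469137 + 0.509222 = 0.978359.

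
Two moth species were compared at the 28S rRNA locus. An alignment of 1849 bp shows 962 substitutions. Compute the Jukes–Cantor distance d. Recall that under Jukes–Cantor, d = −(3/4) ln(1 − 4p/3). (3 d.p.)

p = 962/1849 ≈ 0.520281.
d = −(3/4) ln(1 − 4p/3) = −0.75 ln(1 − 0.693708) = −0.75 ln(0.306292)
  = −0.75 × (-1.183216) = 0.887412 substitutions/site.

0.887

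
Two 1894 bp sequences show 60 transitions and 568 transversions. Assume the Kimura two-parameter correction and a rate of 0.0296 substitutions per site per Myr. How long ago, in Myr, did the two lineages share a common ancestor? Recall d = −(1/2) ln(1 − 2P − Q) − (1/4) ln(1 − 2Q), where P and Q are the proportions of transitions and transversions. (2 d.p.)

P = 60/1894 ≈ 0.031679 and Q = 568/1894 ≈ 0.299894.
Under the Kimura two-parameter model, d = −½ ln(1 − 2P − Q) − ¼ ln(1 − 2Q).
1 − 2P − Q = 0.636748, giving −½ ln(0.636748) = 0.225691.
1 − 2Q = 0.400212, giving −¼ ln(0.400212) = 0.228940.
d = 0.225691 + 0.228940 = 0.454631.
Under a molecular clock d = 2μt, so t = d/(2μ) = 0.454631 / (2 × 0.0296) = 7.68 Myr.

7.68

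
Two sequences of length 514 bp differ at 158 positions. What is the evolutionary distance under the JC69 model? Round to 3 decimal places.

p = 158/514 ≈ 0.307393.
d = −(3/4) ln(1 − 4p/3) = −0.75 ln(1 − 0.409857) = −0.75 ln(0.590143)
  = −0.75 × (-0.527390) = 0.395543 substitutions/site.

0.396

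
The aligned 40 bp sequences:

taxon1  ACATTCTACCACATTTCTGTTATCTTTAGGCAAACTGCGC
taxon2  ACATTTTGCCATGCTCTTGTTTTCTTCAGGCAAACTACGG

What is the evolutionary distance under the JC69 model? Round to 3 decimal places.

The sequences differ at 11 of 40 sites, so p = 11/40 = 0.275.
d = −(3/4) ln(1 − 4p/3) = −0.75 ln(1 − 0.366667) = −0.75 ln(0.633333)
  = −0.75 × (-0.456759) = 0.342569 substitutions/site.

0.343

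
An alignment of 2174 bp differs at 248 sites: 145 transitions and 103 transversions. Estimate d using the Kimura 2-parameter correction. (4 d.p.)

0.1246

P = 145/2174 ≈ 0.066697 and Q = 103/2174 ≈ 0.047378.
Under the Kimura two-parameter model, d = −½ ln(1 − 2P − Q) − ¼ ln(1 − 2Q).
1 − 2P − Q = 0.819228, giving −½ ln(0.819228) = 0.099696.
1 − 2Q = 0.905244, giving −¼ ln(0.905244) = 0.024888.
d = 0.099696 + 0.024888 = 0.124584.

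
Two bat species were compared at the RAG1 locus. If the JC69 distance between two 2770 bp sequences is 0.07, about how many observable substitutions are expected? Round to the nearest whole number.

185

Invert JC69: p = (3/4)(1 − e^(−4d/3)) = 0.75 × (1 − e^(-0.093333)) = 0.75 × (1 − 0.910890) = 0.066833.
Expected differing sites = pL ≈ 0.066833 × 2770 = 185.12741 ≈ 185.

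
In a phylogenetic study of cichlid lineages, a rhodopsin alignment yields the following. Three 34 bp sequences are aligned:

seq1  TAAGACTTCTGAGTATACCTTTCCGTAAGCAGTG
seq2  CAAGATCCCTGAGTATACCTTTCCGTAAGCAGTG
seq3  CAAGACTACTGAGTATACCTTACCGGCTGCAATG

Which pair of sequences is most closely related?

seq1 and seq2

seq1–seq2: 4/34 differ, p = 0.118, d = 0.128.
seq1–seq3: 7/34 differ, p = 0.206, d = 0.241.
seq2–seq3: 8/34 differ, p = 0.235, d = 0.282.
The smallest distance is between seq1 and seq2.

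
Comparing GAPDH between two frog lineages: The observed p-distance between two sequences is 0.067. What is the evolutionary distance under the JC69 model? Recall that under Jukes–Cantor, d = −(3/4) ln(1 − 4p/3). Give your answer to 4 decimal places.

0.0702

d = −(3/4) ln(1 − 4p/3) = −0.75 ln(1 − 0.089333) = −0.75 ln(0.910667)
  = −0.75 × (-0.093578) = 0.070184 substitutions/site.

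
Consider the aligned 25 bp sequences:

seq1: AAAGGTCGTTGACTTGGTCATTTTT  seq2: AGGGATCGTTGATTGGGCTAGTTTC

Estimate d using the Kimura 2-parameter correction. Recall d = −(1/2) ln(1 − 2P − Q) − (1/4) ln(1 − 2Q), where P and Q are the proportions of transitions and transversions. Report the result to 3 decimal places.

0.554

Of 25 sites, 7 differences are transitions and 2 are transversions, so P = 7/25 = 0.28 and Q = 2/25 = 0.08.
Under the Kimura two-parameter model, d = −½ ln(1 − 2P − Q) − ¼ ln(1 − 2Q).
1 − 2P − Q = 0.36, giving −½ ln(0.36) = 0.510826.
1 − 2Q = 0.84, giving −¼ ln(0.84) = 0.043588.
d = 0.510826 + 0.043588 = 0.554414.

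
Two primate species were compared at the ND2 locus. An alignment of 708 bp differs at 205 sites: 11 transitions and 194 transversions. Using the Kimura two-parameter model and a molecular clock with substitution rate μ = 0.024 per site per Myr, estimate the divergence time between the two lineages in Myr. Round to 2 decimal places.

7.93

P = 11/708 ≈ 0.015537 and Q = 194/708 ≈ 0.274011.
Under the Kimura two-parameter model, d = −½ ln(1 − 2P − Q) − ¼ ln(1 − 2Q).
1 − 2P − Q = 0.694915, giving −½ ln(0.694915) = 0.181983.
1 − 2Q = 0.451978, giving −¼ ln(0.451978) = 0.198530.
d = 0.181983 + 0.198530 = 0.380513.
Under a molecular clock d = 2μt, so t = d/(2μ) = 0.380513 / (2 × 0.024) = 7.93 Myr.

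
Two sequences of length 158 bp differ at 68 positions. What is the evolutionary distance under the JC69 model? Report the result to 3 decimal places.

0.640

p = 68/158 ≈ 0.43038.
d = −(3/4) ln(1 − 4p/3) = −0.75 ln(1 − 0.57384) = −0.75 ln(0.42616)
  = −0.75 × (-0.852940) = 0.639705 substitutions/site.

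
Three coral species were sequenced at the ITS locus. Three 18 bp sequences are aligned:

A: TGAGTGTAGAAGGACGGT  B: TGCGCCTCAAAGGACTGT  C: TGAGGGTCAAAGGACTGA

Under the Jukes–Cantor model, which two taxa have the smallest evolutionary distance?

A–B: 6/18 differ, p = 0.333, d = 0.441.
A–C: 5/18 differ, p = 0.278, d = 0.347.
B–C: 4/18 differ, p = 0.222, d = 0.264.
The smallest distance is between B and C.

B and C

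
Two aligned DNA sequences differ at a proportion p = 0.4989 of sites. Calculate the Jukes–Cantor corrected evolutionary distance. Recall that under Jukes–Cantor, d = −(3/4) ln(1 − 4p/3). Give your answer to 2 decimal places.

0.82

d = −(3/4) ln(1 − 4p/3) = −0.75 ln(1 − 0.6652) = −0.75 ln(0.3348)
  = −0.75 × (-1.094222) = 0.820667 substitutions/site.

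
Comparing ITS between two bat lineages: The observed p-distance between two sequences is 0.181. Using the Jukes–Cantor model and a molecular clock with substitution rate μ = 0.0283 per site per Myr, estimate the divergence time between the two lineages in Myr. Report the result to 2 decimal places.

d = −(3/4) ln(1 − 4p/3) = −0.75 ln(1 − 0.241333) = −0.75 ln(0.758667)
  = −0.75 × (-0.276192) = 0.207144 substitutions/site.
Under a molecular clock d = 2μt, so t = d/(2μ) = 0.207144 / (2 × 0.0283) = 3.66 Myr.

3.66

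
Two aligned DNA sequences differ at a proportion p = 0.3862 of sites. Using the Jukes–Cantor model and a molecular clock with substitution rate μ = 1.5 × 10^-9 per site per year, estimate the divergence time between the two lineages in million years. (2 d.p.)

d = −(3/4) ln(1 − 4p/3) = −0.75 ln(1 − 0.514933) = −0.75 ln(0.485067)
  = −0.75 × (-0.723468) = 0.542601 substitutions/site.
Under a molecular clock d = 2μt, so t = d/(2μ) = 0.542601 / (2 × 1.5 × 10^-9) = 180.87 million years.

180.87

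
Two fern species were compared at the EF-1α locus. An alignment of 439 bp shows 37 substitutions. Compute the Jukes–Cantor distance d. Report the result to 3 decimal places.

p = 37/439 ≈ 0.084282.
d = −(3/4) ln(1 − 4p/3) = −0.75 ln(1 − 0.112376) = −0.75 ln(0.887624)
  = −0.75 × (-0.119207) = 0.089405 substitutions/site.

0.089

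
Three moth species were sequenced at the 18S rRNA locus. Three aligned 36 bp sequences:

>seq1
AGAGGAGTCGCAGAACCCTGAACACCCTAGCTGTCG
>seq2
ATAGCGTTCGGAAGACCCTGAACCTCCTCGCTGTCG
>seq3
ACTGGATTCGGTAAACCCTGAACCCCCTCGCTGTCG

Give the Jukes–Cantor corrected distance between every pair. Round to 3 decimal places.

seq1–seq2: 10/36 sites differ → p ≈ 0.277778, d = −0.75 ln(1 − 0.370371) = 0.346968 ≈ 0.347.
seq1–seq3: 8/36 sites differ → p ≈ 0.222222, d = −0.75 ln(1 − 0.296296) = 0.263548 ≈ 0.264.
seq2–seq3: 7/36 sites differ → p ≈ 0.194444, d = −0.75 ln(1 − 0.259259) = 0.225078 ≈ 0.225.

d(seq1,seq2) = 0.347, d(seq1,seq3) = 0.264, d(seq2,seq3) = 0.225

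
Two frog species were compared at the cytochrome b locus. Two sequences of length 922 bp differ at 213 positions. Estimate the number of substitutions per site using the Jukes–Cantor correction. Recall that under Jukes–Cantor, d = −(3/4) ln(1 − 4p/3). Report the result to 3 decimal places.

p = 213/922 ≈ 0.23102.
d = −(3/4) ln(1 − 4p/3) = −0.75 ln(1 − 0.308027) = −0.75 ln(0.691973)
  = −0.75 × (-0.368208) = 0.276156 substitutions/site.

0.276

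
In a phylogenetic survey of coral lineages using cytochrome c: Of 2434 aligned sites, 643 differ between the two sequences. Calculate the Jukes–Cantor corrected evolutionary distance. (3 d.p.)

0.326

p = 643/2434 ≈ 0.264174.
d = −(3/4) ln(1 − 4p/3) = −0.75 ln(1 − 0.352232) = −0.75 ln(0.647768)
  = −0.75 × (-0.434223) = 0.325667 substitutions/site.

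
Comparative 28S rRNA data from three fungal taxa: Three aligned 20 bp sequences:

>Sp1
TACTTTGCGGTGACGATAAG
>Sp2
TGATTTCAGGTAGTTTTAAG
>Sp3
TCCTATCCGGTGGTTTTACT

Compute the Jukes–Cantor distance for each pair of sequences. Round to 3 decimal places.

Sp1–Sp2: 9/20 sites differ → p = 0.45, d = −0.75 ln(1 − 0.6) = 0.687218 ≈ 0.687.
Sp1–Sp3: 9/20 sites differ → p = 0.45, d = −0.75 ln(1 − 0.6) = 0.687218 ≈ 0.687.
Sp2–Sp3: 7/20 sites differ → p = 0.35, d = −0.75 ln(1 − 0.466667) = 0.471457 ≈ 0.471.

d(Sp1,Sp2) = 0.687, d(Sp1,Sp3) = 0.687, d(Sp2,Sp3) = 0.471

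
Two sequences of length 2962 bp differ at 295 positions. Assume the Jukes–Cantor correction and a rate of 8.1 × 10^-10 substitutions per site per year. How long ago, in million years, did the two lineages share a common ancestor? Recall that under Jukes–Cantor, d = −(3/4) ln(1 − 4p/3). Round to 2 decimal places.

65.96

p = 295/2962 ≈ 0.099595.
d = −(3/4) ln(1 − 4p/3) = −0.75 ln(1 − 0.132793) = −0.75 ln(0.867207)
  = −0.75 × (-0.142478) = 0.106859 substitutions/site.
Under a molecular clock d = 2μt, so t = d/(2μ) = 0.106859 / (2 × 8.1 × 10^-10) = 65.96 million years.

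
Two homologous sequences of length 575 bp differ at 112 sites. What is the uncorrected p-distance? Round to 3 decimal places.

0.195

p = 112/575 = 0.194782… ≈ 0.195 (to 3 d.p.).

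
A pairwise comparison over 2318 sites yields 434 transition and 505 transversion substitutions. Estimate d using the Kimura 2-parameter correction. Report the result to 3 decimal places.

0.592

P = 434/2318 ≈ 0.18723 and Q = 505/2318 ≈ 0.21786.
Under the Kimura two-parameter model, d = −½ ln(1 − 2P − Q) − ¼ ln(1 − 2Q).
1 − 2P − Q = 0.40768, giving −½ ln(0.40768) = 0.448636.
1 − 2Q = 0.56428, giving −¼ ln(0.56428) = 0.143051.
d = 0.448636 + 0.143051 = 0.591687.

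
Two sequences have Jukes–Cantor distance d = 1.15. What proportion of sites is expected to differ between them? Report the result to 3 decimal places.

0.588

p = (3/4)(1 − e^(−4d/3)) = 0.75 × (1 − e^(-1.533333)) = 0.75 × (1 − 0.215815) = 0.588139.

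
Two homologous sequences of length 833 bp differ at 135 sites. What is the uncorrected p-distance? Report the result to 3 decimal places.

0.162

p = 135/833 = 0.162064… ≈ 0.162 (to 3 d.p.).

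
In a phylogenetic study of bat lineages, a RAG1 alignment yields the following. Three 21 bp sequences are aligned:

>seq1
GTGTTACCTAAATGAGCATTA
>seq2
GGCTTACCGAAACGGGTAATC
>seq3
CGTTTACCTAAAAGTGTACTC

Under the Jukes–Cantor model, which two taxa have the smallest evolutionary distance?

seq1–seq2: 8/21 differ, p = 0.381, d = 0.532.
seq1–seq3: 8/21 differ, p = 0.381, d = 0.532.
seq2–seq3: 6/21 differ, p = 0.286, d = 0.360.
The smallest distance is between seq2 and seq3.

seq2 and seq3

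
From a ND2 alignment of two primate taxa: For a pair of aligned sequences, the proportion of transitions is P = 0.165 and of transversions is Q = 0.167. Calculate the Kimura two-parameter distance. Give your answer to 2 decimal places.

Under the Kimura two-parameter model, d = −½ ln(1 − 2P − Q) − ¼ ln(1 − 2Q).
1 − 2P − Q = 0.503, giving −½ ln(0.503) = 0.343583.
1 − 2Q = 0.666, giving −¼ ln(0.666) = 0.101616.
d = 0.343583 + 0.101616 = 0.445199.

0.45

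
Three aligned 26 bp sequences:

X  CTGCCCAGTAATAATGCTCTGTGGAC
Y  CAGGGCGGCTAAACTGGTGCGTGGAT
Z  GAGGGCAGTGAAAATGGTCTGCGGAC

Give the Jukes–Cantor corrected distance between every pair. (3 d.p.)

X–Y: 12/26 sites differ → p ≈ 0.461538, d = −0.75 ln(1 − 0.615384) = 0.716632 ≈ 0.717.
X–Z: 8/26 sites differ → p ≈ 0.307692, d = −0.75 ln(1 − 0.410256) = 0.396050 ≈ 0.396.
Y–Z: 9/26 sites differ → p ≈ 0.346154, d = −0.75 ln(1 − 0.461539) = 0.464280 ≈ 0.464.

d(X,Y) = 0.717, d(X,Z) = 0.396, d(Y,Z) = 0.464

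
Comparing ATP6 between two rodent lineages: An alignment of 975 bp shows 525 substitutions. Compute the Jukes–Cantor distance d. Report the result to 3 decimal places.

0.949

p = 525/975 ≈ 0.538462.
d = −(3/4) ln(1 − 4p/3) = −0.75 ln(1 − 0.717949) = −0.75 ln(0.282051)
  = −0.75 × (-1.265667) = 0.949250 substitutions/site.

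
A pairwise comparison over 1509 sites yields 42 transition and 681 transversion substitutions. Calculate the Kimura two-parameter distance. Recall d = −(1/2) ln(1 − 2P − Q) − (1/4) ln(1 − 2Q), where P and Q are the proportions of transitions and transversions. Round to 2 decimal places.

P = 42/1509 ≈ 0.027833 and Q = 681/1509 ≈ 0.451292.
Under the Kimura two-parameter model, d = −½ ln(1 − 2P − Q) − ¼ ln(1 − 2Q).
1 − 2P − Q = 0.493042, giving −½ ln(0.493042) = 0.353580.
1 − 2Q = 0.097416, giving −¼ ln(0.097416) = 0.582191.
d = 0.353580 + 0.582191 = 0.935771.

0.94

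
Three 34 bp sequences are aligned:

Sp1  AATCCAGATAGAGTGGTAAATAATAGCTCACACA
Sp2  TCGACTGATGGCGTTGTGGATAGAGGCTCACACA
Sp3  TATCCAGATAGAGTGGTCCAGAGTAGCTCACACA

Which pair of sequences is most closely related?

Sp1–Sp2: 13/34 differ, p = 0.382, d = 0.535.
Sp1–Sp3: 5/34 differ, p = 0.147, d = 0.164.
Sp2–Sp3: 12/34 differ, p = 0.353, d = 0.477.
The smallest distance is between Sp1 and Sp3.

Sp1 and Sp3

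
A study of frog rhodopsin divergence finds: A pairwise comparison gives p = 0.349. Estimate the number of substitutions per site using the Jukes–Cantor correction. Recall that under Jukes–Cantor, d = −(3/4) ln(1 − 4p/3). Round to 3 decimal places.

0.470

d = −(3/4) ln(1 − 4p/3) = −0.75 ln(1 − 0.465333) = −0.75 ln(0.534667)
  = −0.75 × (-0.626111) = 0.469583 substitutions/site.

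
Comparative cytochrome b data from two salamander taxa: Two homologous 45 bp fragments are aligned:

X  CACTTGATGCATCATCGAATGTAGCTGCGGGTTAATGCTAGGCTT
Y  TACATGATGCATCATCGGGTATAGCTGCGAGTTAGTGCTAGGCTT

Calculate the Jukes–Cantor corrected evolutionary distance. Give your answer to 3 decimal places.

The sequences differ at 7 of 45 sites (1, 4, 18, 19, 21, 30, 35), so p = 7/45 ≈ 0.155556.
d = −(3/4) ln(1 − 4p/3) = −0.75 ln(1 − 0.207408) = −0.75 ln(0.792592)
  = −0.75 × (-0.232447) = 0.174335 substitutions/site.

0.174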